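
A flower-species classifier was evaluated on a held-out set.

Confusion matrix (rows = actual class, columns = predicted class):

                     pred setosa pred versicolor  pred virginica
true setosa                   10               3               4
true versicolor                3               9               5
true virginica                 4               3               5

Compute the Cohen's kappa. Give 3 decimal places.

Observed agreement pₒ = trace/N = 24/46 = 0.5217
Expected agreement pₑ = Σ (rowᵢ·colᵢ)/N² = (17·17 + 17·15 + 12·14)/46² = 0.3365
κ = (pₒ − pₑ)/(1 − pₑ) = (0.5217 − 0.3365)/(1 − 0.3365) = 0.279

0.279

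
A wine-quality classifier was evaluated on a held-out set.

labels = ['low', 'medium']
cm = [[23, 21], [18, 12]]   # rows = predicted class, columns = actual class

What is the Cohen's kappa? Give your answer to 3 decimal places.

Observed agreement pₒ = trace/N = 35/74 = 0.4730
Expected agreement pₑ = Σ (rowᵢ·colᵢ)/N² = (41·44 + 33·30)/74² = 0.5102
κ = (pₒ − pₑ)/(1 − pₑ) = (0.4730 − 0.5102)/(1 − 0.5102) = -0.076

-0.076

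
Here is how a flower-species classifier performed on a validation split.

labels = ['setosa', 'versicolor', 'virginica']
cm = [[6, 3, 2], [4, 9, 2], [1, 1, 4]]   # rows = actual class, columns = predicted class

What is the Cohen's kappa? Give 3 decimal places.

Observed agreement pₒ = trace/N = 19/32 = 0.5938
Expected agreement pₑ = Σ (rowᵢ·colᵢ)/N² = (11·11 + 15·13 + 6·8)/32² = 0.3555
κ = (pₒ − pₑ)/(1 − pₑ) = (0.5938 − 0.3555)/(1 − 0.3555) = 0.370

0.370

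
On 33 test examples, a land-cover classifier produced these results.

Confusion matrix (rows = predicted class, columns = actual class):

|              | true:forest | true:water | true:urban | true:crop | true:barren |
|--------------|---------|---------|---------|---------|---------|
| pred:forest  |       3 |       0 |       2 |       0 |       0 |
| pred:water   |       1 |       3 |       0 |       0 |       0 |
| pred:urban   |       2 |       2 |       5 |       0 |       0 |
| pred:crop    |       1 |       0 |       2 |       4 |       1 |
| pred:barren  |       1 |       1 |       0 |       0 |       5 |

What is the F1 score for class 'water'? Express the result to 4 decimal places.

0.6000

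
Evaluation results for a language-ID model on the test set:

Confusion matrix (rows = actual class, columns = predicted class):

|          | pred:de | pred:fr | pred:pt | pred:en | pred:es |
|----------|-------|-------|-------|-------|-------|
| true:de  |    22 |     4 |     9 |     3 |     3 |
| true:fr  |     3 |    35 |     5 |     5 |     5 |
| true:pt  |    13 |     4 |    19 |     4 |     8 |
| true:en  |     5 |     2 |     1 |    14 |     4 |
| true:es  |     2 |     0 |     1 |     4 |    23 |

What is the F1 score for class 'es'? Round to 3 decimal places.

0.630

One-vs-rest for 'es': TP = diagonal; FP = other classes predicted 'es'; FN = 'es' predicted as other.
F1 score = 2·TP/(2·TP+FP+FN).
es: TP=23, FP=3+5+8+4=20, FN=2+0+1+4=7 → 46/73 = 0.6301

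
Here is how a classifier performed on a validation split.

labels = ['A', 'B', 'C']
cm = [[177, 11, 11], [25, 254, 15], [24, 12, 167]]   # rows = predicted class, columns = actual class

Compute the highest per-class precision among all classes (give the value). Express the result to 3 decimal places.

0.889

Per-class precision (TP/(TP+FP)):
  A: TP=177, FP=11+11=22 → 177/199 = 0.8894
  B: TP=254, FP=25+15=40 → 254/294 = 0.8639
  C: TP=167, FP=24+12=36 → 167/203 = 0.8227
Highest is class 'A' with precision = 0.889.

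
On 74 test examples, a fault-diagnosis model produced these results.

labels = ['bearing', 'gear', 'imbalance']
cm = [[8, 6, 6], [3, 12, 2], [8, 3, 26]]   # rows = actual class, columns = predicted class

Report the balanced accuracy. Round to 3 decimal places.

Balanced accuracy = mean of per-class recall.
  bearing: recall = 8/20 = 0.4000
  gear: recall = 12/17 = 0.7059
  imbalance: recall = 26/37 = 0.7027
Mean = (0.4000 + 0.7059 + 0.7027) / 3 = 0.603

0.603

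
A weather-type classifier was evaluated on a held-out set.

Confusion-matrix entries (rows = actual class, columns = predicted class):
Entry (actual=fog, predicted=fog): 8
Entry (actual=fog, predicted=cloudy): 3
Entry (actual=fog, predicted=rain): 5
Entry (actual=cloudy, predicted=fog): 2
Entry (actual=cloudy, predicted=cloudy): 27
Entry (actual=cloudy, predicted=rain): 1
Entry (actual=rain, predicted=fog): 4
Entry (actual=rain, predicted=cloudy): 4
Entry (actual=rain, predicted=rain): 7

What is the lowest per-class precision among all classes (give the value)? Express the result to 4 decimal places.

0.5385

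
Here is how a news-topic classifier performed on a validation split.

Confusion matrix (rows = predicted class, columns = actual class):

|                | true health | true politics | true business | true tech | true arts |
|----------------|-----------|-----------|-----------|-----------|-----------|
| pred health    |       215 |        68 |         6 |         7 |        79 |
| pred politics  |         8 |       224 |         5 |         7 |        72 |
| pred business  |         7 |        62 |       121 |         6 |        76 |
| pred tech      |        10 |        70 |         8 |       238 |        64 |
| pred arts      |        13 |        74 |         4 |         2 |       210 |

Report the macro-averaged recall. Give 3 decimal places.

0.695

Per-class recall (TP/(TP+FN)):
  health: TP=215, FN=8+7+10+13=38 → 215/253 = 0.8498
  politics: TP=224, FN=68+62+70+74=274 → 224/498 = 0.4498
  business: TP=121, FN=6+5+8+4=23 → 121/144 = 0.8403
  tech: TP=238, FN=7+7+6+2=22 → 238/260 = 0.9154
  arts: TP=210, FN=79+72+76+64=291 → 210/501 = 0.4192
Macro-recall = mean = (0.8498 + 0.4498 + 0.8403 + 0.9154 + 0.4192) / 5 = 0.695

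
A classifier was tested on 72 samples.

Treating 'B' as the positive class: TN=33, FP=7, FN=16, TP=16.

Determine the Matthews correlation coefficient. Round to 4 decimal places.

0.3464

MCC = (TP·TN − FP·FN) / √((TP+FP)(TP+FN)(TN+FP)(TN+FN))
Numerator = 16·33 − 7·16 = 416
Denominator = √(23·32·40·49) = √1442560 = 1201.0662
MCC = 416 / 1201.0662 = 0.3464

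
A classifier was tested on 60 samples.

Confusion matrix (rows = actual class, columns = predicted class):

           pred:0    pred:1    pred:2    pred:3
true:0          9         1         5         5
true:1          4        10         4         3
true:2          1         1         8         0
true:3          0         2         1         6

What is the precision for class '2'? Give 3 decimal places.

0.444

precision = TP/(TP+FP).
2: TP=8, FP=5+4+1=10 → 8/18 = 0.4444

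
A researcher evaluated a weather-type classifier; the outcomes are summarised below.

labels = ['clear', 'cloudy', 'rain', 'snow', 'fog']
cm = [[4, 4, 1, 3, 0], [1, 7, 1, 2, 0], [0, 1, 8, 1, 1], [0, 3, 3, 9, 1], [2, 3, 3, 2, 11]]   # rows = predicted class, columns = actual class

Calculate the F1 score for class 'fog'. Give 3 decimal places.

Treat 'fog' as positive and all other classes as negative.
F1 score = 2·TP/(2·TP+FP+FN).
fog: TP=11, FP=2+3+3+2=10, FN=0+0+1+1=2 → 22/34 = 0.6471

0.647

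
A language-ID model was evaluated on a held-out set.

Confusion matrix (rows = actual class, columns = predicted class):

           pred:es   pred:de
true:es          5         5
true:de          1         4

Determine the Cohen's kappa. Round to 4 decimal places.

Observed agreement pₒ = trace/N = 9/15 = 0.60000
Expected agreement pₑ = Σ (rowᵢ·colᵢ)/N² = (10·6 + 5·9)/15² = 0.46667
κ = (pₒ − pₑ)/(1 − pₑ) = (0.60000 − 0.46667)/(1 − 0.46667) = 0.2500

0.2500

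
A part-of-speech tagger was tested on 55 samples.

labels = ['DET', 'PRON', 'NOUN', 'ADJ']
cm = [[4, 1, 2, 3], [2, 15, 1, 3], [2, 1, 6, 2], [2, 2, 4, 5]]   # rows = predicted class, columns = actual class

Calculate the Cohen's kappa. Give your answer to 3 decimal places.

0.379

Observed agreement pₒ = trace/N = 30/55 = 0.5455
Expected agreement pₑ = Σ (rowᵢ·colᵢ)/N² = (10·10 + 19·21 + 13·11 + 13·13)/55² = 0.2681
κ = (pₒ − pₑ)/(1 − pₑ) = (0.5455 − 0.2681)/(1 − 0.2681) = 0.379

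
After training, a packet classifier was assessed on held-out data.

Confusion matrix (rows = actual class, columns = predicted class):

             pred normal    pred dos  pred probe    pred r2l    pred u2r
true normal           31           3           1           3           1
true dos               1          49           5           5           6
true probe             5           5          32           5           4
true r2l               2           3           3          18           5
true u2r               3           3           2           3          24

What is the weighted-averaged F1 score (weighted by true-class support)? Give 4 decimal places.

0.6950

Per-class F1 score (2·TP/(2·TP+FP+FN)):
  normal: TP=31, FP=1+5+2+3=11, FN=3+1+3+1=8 → 62/81 = 0.76543
  dos: TP=49, FP=3+5+3+3=14, FN=1+5+5+6=17 → 98/129 = 0.75969
  probe: TP=32, FP=1+5+3+2=11, FN=5+5+5+4=19 → 64/94 = 0.68085
  r2l: TP=18, FP=3+5+5+3=16, FN=2+3+3+5=13 → 36/65 = 0.55385
  u2r: TP=24, FP=1+6+4+5=16, FN=3+3+2+3=11 → 48/75 = 0.64000
Weighted-F1 score = Σ (supportᵢ/N)·F1 scoreᵢ with N=222: (39/222)·0.76543 + (66/222)·0.75969 + (51/222)·0.68085 + (31/222)·0.55385 + (35/222)·0.64000 = 0.6950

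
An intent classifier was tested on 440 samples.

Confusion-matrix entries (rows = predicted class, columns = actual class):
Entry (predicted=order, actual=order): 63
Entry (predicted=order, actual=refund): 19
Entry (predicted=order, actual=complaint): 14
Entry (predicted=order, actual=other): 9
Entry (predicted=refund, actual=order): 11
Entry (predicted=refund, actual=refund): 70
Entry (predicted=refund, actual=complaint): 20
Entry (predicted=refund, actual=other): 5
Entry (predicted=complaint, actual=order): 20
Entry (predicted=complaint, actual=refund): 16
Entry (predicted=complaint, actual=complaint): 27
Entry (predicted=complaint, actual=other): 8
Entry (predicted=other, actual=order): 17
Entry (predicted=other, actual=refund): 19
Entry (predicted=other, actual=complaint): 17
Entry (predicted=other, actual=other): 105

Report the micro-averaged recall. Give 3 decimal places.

0.602

Micro-averaging pools counts across classes: ΣTP=265, ΣFP=175, ΣFN=175.
Micro-recall = TP/(TP+FN) on pooled counts = 0.602 (equals overall accuracy in single-label multiclass).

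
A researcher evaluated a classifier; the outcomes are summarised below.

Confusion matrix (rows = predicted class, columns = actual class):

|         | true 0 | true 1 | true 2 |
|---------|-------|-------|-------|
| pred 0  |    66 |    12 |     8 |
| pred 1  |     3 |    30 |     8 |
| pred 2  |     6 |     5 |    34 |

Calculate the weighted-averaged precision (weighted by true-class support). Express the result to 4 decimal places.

Per-class precision (TP/(TP+FP)):
  0: TP=66, FP=12+8=20 → 66/86 = 0.76744
  1: TP=30, FP=3+8=11 → 30/41 = 0.73171
  2: TP=34, FP=6+5=11 → 34/45 = 0.75556
Weighted-precision = Σ (supportᵢ/N)·precisionᵢ with N=172: (75/172)·0.76744 + (47/172)·0.73171 + (50/172)·0.75556 = 0.7542

0.7542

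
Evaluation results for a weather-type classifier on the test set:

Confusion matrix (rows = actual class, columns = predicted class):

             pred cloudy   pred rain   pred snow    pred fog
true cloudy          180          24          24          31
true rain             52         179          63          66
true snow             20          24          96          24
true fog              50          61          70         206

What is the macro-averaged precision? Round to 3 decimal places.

Per-class precision (TP/(TP+FP)):
  cloudy: TP=180, FP=52+20+50=122 → 180/302 = 0.5960
  rain: TP=179, FP=24+24+61=109 → 179/288 = 0.6215
  snow: TP=96, FP=24+63+70=157 → 96/253 = 0.3794
  fog: TP=206, FP=31+66+24=121 → 206/327 = 0.6300
Macro-precision = mean = (0.5960 + 0.6215 + 0.3794 + 0.6300) / 4 = 0.557

0.557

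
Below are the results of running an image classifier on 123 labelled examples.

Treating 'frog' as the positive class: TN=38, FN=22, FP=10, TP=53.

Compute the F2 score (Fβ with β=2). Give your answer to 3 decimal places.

0.730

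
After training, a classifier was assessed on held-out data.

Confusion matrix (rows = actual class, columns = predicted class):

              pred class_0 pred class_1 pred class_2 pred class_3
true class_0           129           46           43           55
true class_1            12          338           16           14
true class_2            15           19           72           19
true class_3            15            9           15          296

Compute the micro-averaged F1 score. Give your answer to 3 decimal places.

0.750

Micro-averaging pools counts across classes: ΣTP=835, ΣFP=278, ΣFN=278.
Micro-F1 score = 2·TP/(2·TP+FP+FN) on pooled counts = 0.750 (equals overall accuracy in single-label multiclass).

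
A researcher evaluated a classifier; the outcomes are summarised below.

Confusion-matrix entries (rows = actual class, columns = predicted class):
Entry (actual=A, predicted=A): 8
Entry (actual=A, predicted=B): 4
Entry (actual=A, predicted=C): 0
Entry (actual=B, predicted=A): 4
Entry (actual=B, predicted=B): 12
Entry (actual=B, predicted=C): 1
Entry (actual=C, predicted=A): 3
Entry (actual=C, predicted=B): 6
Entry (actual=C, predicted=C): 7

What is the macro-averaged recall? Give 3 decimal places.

0.603

Per-class recall (TP/(TP+FN)):
  A: TP=8, FN=4+0=4 → 8/12 = 0.6667
  B: TP=12, FN=4+1=5 → 12/17 = 0.7059
  C: TP=7, FN=3+6=9 → 7/16 = 0.4375
Macro-recall = mean = (0.6667 + 0.7059 + 0.4375) / 3 = 0.603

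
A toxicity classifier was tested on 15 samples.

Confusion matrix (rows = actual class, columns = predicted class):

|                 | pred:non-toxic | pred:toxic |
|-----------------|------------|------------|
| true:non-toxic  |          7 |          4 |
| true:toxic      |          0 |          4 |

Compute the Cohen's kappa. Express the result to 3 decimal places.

Observed agreement pₒ = trace/N = 11/15 = 0.7333
Expected agreement pₑ = Σ (rowᵢ·colᵢ)/N² = (11·7 + 4·8)/15² = 0.4844
κ = (pₒ − pₑ)/(1 − pₑ) = (0.7333 − 0.4844)/(1 − 0.4844) = 0.483

0.483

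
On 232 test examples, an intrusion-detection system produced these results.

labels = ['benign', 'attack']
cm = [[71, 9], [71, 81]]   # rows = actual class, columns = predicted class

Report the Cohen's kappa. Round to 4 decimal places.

0.3552

Observed agreement pₒ = trace/N = 152/232 = 0.65517
Expected agreement pₑ = Σ (rowᵢ·colᵢ)/N² = (80·142 + 152·90)/232² = 0.46522
κ = (pₒ − pₑ)/(1 − pₑ) = (0.65517 − 0.46522)/(1 − 0.46522) = 0.3552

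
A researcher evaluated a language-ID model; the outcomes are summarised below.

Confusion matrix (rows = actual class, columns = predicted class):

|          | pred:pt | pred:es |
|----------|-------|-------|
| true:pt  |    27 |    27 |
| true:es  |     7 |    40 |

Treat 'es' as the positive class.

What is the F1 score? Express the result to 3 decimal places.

Precision = TP/(TP+FP) = 40/67 = 0.5970
Recall = TP/(TP+FN) = 40/47 = 0.8511
F1 = 2·TP/(2·TP+FP+FN) = 80/114 = 0.702

0.702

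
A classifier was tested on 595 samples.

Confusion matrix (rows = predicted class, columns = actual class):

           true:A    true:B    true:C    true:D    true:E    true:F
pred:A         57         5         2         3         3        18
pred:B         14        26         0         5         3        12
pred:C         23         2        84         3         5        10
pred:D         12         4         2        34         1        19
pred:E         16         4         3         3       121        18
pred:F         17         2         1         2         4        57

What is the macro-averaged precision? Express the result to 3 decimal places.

Per-class precision (TP/(TP+FP)):
  A: TP=57, FP=5+2+3+3+18=31 → 57/88 = 0.6477
  B: TP=26, FP=14+0+5+3+12=34 → 26/60 = 0.4333
  C: TP=84, FP=23+2+3+5+10=43 → 84/127 = 0.6614
  D: TP=34, FP=12+4+2+1+19=38 → 34/72 = 0.4722
  E: TP=121, FP=16+4+3+3+18=44 → 121/165 = 0.7333
  F: TP=57, FP=17+2+1+2+4=26 → 57/83 = 0.6867
Macro-precision = mean = (0.6477 + 0.4333 + 0.6614 + 0.4722 + 0.7333 + 0.6867) / 6 = 0.606

0.606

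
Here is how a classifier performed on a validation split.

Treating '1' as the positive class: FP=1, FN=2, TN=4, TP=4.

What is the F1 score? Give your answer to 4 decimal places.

0.7273

Precision = TP/(TP+FP) = 4/5 = 0.8000
Recall = TP/(TP+FN) = 4/6 = 0.6667
F1 = 2·TP/(2·TP+FP+FN) = 8/11 = 0.7273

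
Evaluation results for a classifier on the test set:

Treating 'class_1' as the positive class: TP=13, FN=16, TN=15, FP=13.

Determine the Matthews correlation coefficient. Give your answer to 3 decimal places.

-0.016

MCC = (TP·TN − FP·FN) / √((TP+FP)(TP+FN)(TN+FP)(TN+FN))
Numerator = 13·15 − 13·16 = -13
Denominator = √(26·29·28·31) = √654472 = 808.9944
MCC = -13 / 808.9944 = -0.016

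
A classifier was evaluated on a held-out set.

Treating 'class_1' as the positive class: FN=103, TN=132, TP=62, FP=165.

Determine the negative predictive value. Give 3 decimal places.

0.562

NPV = TN/(TN+FN) = 132/(132+103) = 0.562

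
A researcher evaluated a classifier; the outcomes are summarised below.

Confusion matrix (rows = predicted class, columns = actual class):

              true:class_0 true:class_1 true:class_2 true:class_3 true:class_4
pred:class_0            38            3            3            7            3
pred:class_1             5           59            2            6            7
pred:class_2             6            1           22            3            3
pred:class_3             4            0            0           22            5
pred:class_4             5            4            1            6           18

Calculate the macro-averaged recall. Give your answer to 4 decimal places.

Per-class recall (TP/(TP+FN)):
  class_0: TP=38, FN=5+6+4+5=20 → 38/58 = 0.65517
  class_1: TP=59, FN=3+1+0+4=8 → 59/67 = 0.88060
  class_2: TP=22, FN=3+2+0+1=6 → 22/28 = 0.78571
  class_3: TP=22, FN=7+6+3+6=22 → 22/44 = 0.50000
  class_4: TP=18, FN=3+7+3+5=18 → 18/36 = 0.50000
Macro-recall = mean = (0.65517 + 0.88060 + 0.78571 + 0.50000 + 0.50000) / 5 = 0.6643

0.6643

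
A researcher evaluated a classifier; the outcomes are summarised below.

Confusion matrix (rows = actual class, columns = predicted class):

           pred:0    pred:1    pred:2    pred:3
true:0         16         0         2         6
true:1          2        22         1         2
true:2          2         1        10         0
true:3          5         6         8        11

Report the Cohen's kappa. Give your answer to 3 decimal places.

0.502

Observed agreement pₒ = trace/N = 59/94 = 0.6277
Expected agreement pₑ = Σ (rowᵢ·colᵢ)/N² = (24·25 + 27·29 + 13·21 + 30·19)/94² = 0.2519
κ = (pₒ − pₑ)/(1 − pₑ) = (0.6277 − 0.2519)/(1 − 0.2519) = 0.502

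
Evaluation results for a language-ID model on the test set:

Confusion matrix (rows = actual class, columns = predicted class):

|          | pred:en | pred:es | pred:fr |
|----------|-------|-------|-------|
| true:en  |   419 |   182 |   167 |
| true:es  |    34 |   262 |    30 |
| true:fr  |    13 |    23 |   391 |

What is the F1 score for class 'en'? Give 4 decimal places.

0.6791

One-vs-rest for 'en': TP = diagonal; FP = other classes predicted 'en'; FN = 'en' predicted as other.
F1 score = 2·TP/(2·TP+FP+FN).
en: TP=419, FP=34+13=47, FN=182+167=349 → 838/1234 = 0.67909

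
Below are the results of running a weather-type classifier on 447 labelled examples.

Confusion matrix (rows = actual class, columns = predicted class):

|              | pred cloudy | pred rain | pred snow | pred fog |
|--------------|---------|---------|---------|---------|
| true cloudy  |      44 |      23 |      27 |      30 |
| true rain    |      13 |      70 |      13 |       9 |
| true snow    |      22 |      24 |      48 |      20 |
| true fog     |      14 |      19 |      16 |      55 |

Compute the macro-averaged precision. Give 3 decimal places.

0.483

Per-class precision (TP/(TP+FP)):
  cloudy: TP=44, FP=13+22+14=49 → 44/93 = 0.4731
  rain: TP=70, FP=23+24+19=66 → 70/136 = 0.5147
  snow: TP=48, FP=27+13+16=56 → 48/104 = 0.4615
  fog: TP=55, FP=30+9+20=59 → 55/114 = 0.4825
Macro-precision = mean = (0.4731 + 0.5147 + 0.4615 + 0.4825) / 4 = 0.483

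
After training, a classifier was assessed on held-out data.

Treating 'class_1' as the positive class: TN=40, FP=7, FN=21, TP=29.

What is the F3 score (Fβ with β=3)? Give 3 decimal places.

0.597

Fβ = (1+β²)·TP / ((1+β²)·TP + β²·FN + FP), with β²=9
= 10·29 / (10·29 + 9·21 + 7) = 0.597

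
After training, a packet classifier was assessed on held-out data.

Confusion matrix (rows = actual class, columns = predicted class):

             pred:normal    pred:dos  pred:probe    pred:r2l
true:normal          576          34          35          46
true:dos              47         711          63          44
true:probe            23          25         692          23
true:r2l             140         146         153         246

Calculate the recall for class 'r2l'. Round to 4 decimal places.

0.3591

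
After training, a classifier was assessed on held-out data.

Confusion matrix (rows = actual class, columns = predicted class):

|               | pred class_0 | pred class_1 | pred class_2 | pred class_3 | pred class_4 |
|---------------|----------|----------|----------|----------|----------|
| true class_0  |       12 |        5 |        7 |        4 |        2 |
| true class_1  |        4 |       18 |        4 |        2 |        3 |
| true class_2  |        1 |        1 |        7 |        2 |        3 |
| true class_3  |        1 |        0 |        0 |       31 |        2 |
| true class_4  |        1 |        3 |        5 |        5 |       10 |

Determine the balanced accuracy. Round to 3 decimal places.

0.562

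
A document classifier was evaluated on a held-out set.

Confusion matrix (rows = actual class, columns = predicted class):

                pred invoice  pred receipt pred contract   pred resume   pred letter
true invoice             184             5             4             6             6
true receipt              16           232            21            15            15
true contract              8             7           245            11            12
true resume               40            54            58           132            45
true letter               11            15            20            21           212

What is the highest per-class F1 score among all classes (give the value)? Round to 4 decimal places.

Per-class F1 score (2·TP/(2·TP+FP+FN)):
  invoice: TP=184, FP=16+8+40+11=75, FN=5+4+6+6=21 → 368/464 = 0.79310
  receipt: TP=232, FP=5+7+54+15=81, FN=16+21+15+15=67 → 464/612 = 0.75817
  contract: TP=245, FP=4+21+58+20=103, FN=8+7+11+12=38 → 490/631 = 0.77655
  resume: TP=132, FP=6+15+11+21=53, FN=40+54+58+45=197 → 264/514 = 0.51362
  letter: TP=212, FP=6+15+12+45=78, FN=11+15+20+21=67 → 424/569 = 0.74517
Highest is class 'invoice' with F1 score = 0.7931.

0.7931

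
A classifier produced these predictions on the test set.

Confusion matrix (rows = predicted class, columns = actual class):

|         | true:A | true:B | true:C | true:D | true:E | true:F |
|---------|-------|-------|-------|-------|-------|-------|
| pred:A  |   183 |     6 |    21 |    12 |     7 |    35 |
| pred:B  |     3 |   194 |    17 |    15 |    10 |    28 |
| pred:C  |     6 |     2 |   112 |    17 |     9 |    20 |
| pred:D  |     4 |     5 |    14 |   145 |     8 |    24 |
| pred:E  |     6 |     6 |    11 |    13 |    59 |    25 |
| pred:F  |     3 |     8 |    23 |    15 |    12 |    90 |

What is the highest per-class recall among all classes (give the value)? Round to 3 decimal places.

Per-class recall (TP/(TP+FN)):
  A: TP=183, FN=3+6+4+6+3=22 → 183/205 = 0.8927
  B: TP=194, FN=6+2+5+6+8=27 → 194/221 = 0.8778
  C: TP=112, FN=21+17+14+11+23=86 → 112/198 = 0.5657
  D: TP=145, FN=12+15+17+13+15=72 → 145/217 = 0.6682
  E: TP=59, FN=7+10+9+8+12=46 → 59/105 = 0.5619
  F: TP=90, FN=35+28+20+24+25=132 → 90/222 = 0.4054
Highest is class 'A' with recall = 0.893.

0.893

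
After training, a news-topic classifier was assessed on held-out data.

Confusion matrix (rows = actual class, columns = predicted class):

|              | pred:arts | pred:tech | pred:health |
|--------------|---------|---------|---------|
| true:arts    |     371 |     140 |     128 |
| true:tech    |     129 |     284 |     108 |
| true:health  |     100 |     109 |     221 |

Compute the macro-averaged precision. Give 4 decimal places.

0.5449

Per-class precision (TP/(TP+FP)):
  arts: TP=371, FP=129+100=229 → 371/600 = 0.61833
  tech: TP=284, FP=140+109=249 → 284/533 = 0.53283
  health: TP=221, FP=128+108=236 → 221/457 = 0.48359
Macro-precision = mean = (0.61833 + 0.53283 + 0.48359) / 3 = 0.5449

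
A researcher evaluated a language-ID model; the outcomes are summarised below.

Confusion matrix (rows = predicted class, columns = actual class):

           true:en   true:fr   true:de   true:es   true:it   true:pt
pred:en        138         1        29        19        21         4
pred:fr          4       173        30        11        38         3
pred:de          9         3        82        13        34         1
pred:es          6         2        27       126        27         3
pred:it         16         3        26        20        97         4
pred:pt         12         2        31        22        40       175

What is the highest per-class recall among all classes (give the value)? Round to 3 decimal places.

0.940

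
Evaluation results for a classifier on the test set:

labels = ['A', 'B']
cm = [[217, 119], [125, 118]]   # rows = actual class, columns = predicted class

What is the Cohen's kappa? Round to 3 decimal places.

0.132

Observed agreement pₒ = trace/N = 335/579 = 0.5786
Expected agreement pₑ = Σ (rowᵢ·colᵢ)/N² = (336·342 + 243·237)/579² = 0.5146
κ = (pₒ − pₑ)/(1 − pₑ) = (0.5786 − 0.5146)/(1 − 0.5146) = 0.132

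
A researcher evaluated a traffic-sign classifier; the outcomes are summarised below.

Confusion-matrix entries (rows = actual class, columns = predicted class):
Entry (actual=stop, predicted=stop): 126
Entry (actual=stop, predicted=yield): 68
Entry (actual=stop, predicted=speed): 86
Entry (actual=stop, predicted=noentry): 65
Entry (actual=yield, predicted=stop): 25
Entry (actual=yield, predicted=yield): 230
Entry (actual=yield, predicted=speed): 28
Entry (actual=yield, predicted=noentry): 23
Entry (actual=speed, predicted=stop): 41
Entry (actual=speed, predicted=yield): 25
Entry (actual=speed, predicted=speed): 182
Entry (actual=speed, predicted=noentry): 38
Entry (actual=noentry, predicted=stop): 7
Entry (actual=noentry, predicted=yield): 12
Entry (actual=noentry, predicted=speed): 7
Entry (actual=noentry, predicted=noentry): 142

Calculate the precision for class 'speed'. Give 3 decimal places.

0.601

Treat 'speed' as positive and all other classes as negative.
precision = TP/(TP+FP).
speed: TP=182, FP=86+28+7=121 → 182/303 = 0.6007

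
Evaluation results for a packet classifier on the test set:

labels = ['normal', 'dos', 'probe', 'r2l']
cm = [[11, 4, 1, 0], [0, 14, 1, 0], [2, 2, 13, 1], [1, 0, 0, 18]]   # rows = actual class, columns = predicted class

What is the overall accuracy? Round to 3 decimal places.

Accuracy = trace / total = (11+14+13+18=56) / 68 = 56/68 = 0.824

0.824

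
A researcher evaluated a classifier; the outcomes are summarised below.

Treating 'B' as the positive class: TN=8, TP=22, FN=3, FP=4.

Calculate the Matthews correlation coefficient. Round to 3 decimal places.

MCC = (TP·TN − FP·FN) / √((TP+FP)(TP+FN)(TN+FP)(TN+FN))
Numerator = 22·8 − 4·3 = 164
Denominator = √(26·25·12·11) = √85800 = 292.9164
MCC = 164 / 292.9164 = 0.560

0.560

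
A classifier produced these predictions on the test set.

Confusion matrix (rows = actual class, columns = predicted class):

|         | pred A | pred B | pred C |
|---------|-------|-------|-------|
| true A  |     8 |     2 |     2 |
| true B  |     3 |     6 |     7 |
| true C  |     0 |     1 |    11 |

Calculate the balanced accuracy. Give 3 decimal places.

0.653

Balanced accuracy = mean of per-class recall.
  A: recall = 8/12 = 0.6667
  B: recall = 6/16 = 0.3750
  C: recall = 11/12 = 0.9167
Mean = (0.6667 + 0.3750 + 0.9167) / 3 = 0.653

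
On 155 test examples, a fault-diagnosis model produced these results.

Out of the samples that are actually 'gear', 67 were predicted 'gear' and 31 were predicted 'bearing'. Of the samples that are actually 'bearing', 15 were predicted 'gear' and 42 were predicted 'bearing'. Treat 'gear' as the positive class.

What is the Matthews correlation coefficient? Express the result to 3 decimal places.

0.406

MCC = (TP·TN − FP·FN) / √((TP+FP)(TP+FN)(TN+FP)(TN+FN))
Numerator = 67·42 − 15·31 = 2349
Denominator = √(82·98·57·73) = √33437796 = 5782.5423
MCC = 2349 / 5782.5423 = 0.406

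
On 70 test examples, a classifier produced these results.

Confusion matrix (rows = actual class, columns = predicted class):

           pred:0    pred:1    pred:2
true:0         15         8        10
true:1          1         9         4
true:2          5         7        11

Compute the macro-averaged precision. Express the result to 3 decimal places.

0.510

Per-class precision (TP/(TP+FP)):
  0: TP=15, FP=1+5=6 → 15/21 = 0.7143
  1: TP=9, FP=8+7=15 → 9/24 = 0.3750
  2: TP=11, FP=10+4=14 → 11/25 = 0.4400
Macro-precision = mean = (0.7143 + 0.3750 + 0.4400) / 3 = 0.510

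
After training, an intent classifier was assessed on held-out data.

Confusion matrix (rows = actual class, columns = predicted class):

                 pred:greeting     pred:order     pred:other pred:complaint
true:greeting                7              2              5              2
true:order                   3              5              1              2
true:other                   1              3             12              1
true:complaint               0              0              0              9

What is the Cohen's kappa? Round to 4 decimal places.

0.4931

Observed agreement pₒ = trace/N = 33/53 = 0.62264
Expected agreement pₑ = Σ (rowᵢ·colᵢ)/N² = (16·11 + 11·10 + 17·18 + 9·14)/53² = 0.25561
κ = (pₒ − pₑ)/(1 − pₑ) = (0.62264 − 0.25561)/(1 − 0.25561) = 0.4931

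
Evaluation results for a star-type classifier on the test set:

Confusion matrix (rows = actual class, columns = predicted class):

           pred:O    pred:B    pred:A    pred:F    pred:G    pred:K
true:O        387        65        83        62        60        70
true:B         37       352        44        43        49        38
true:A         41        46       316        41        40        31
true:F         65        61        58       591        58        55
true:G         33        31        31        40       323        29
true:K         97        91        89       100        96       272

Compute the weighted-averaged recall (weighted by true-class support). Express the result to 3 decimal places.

0.571

Per-class recall (TP/(TP+FN)):
  O: TP=387, FN=65+83+62+60+70=340 → 387/727 = 0.5323
  B: TP=352, FN=37+44+43+49+38=211 → 352/563 = 0.6252
  A: TP=316, FN=41+46+41+40+31=199 → 316/515 = 0.6136
  F: TP=591, FN=65+61+58+58+55=297 → 591/888 = 0.6655
  G: TP=323, FN=33+31+31+40+29=164 → 323/487 = 0.6632
  K: TP=272, FN=97+91+89+100+96=473 → 272/745 = 0.3651
Weighted-recall = Σ (supportᵢ/N)·recallᵢ with N=3925: (727/3925)·0.5323 + (563/3925)·0.6252 + (515/3925)·0.6136 + (888/3925)·0.6655 + (487/3925)·0.6632 + (745/3925)·0.3651 = 0.571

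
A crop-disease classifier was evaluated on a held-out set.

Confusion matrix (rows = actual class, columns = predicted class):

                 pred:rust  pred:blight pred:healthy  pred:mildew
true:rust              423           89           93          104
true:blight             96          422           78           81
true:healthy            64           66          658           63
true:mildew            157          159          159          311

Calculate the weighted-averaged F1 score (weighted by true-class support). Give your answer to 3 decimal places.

Per-class F1 score (2·TP/(2·TP+FP+FN)):
  rust: TP=423, FP=96+64+157=317, FN=89+93+104=286 → 846/1449 = 0.5839
  blight: TP=422, FP=89+66+159=314, FN=96+78+81=255 → 844/1413 = 0.5973
  healthy: TP=658, FP=93+78+159=330, FN=64+66+63=193 → 1316/1839 = 0.7156
  mildew: TP=311, FP=104+81+63=248, FN=157+159+159=475 → 622/1345 = 0.4625
Weighted-F1 score = Σ (supportᵢ/N)·F1 scoreᵢ with N=3023: (709/3023)·0.5839 + (677/3023)·0.5973 + (851/3023)·0.7156 + (786/3023)·0.4625 = 0.592

0.592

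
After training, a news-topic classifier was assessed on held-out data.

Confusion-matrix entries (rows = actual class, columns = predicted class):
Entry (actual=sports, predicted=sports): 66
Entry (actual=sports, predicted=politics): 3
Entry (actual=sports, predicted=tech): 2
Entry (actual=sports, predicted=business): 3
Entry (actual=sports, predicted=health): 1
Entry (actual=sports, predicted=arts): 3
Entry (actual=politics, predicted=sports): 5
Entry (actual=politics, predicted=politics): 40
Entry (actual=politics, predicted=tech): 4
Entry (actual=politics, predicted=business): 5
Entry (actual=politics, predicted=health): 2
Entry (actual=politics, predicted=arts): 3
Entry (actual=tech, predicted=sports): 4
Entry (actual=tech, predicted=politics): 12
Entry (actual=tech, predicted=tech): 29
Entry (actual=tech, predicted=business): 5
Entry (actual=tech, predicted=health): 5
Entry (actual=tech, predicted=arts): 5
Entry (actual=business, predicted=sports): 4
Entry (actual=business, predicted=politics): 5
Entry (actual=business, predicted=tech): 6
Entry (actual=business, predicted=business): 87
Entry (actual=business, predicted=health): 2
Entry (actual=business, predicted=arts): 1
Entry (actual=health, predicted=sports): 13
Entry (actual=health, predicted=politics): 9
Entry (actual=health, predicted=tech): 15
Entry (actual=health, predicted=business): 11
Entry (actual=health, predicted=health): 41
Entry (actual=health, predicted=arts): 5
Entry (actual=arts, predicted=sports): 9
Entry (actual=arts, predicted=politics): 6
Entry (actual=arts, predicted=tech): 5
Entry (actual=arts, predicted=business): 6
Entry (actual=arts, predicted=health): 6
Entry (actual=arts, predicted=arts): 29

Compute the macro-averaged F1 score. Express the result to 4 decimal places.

0.6138

Per-class F1 score (2·TP/(2·TP+FP+FN)):
  sports: TP=66, FP=5+4+4+13+9=35, FN=3+2+3+1+3=12 → 132/179 = 0.73743
  politics: TP=40, FP=3+12+5+9+6=35, FN=5+4+5+2+3=19 → 80/134 = 0.59701
  tech: TP=29, FP=2+4+6+15+5=32, FN=4+12+5+5+5=31 → 58/121 = 0.47934
  business: TP=87, FP=3+5+5+11+6=30, FN=4+5+6+2+1=18 → 174/222 = 0.78378
  health: TP=41, FP=1+2+5+2+6=16, FN=13+9+15+11+5=53 → 82/151 = 0.54305
  arts: TP=29, FP=3+3+5+1+5=17, FN=9+6+5+6+6=32 → 58/107 = 0.54206
Macro-F1 score = mean = (0.73743 + 0.59701 + 0.47934 + 0.78378 + 0.54305 + 0.54206) / 6 = 0.6138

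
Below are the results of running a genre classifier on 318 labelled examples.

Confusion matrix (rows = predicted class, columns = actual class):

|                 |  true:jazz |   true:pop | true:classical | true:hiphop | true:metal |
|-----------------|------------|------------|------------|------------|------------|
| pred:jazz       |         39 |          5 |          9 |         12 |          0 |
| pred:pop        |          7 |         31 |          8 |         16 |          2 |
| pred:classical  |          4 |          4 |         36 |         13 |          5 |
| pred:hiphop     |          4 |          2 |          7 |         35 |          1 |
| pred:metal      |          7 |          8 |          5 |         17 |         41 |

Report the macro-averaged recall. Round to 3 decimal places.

Per-class recall (TP/(TP+FN)):
  jazz: TP=39, FN=7+4+4+7=22 → 39/61 = 0.6393
  pop: TP=31, FN=5+4+2+8=19 → 31/50 = 0.6200
  classical: TP=36, FN=9+8+7+5=29 → 36/65 = 0.5538
  hiphop: TP=35, FN=12+16+13+17=58 → 35/93 = 0.3763
  metal: TP=41, FN=0+2+5+1=8 → 41/49 = 0.8367
Macro-recall = mean = (0.6393 + 0.6200 + 0.5538 + 0.3763 + 0.8367) / 5 = 0.605

0.605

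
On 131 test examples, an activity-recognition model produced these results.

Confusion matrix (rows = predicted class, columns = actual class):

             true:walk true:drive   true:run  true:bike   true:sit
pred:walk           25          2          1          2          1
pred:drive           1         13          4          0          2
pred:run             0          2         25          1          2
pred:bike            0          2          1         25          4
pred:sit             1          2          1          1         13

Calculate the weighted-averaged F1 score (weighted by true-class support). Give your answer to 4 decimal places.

Per-class F1 score (2·TP/(2·TP+FP+FN)):
  walk: TP=25, FP=2+1+2+1=6, FN=1+0+0+1=2 → 50/58 = 0.86207
  drive: TP=13, FP=1+4+0+2=7, FN=2+2+2+2=8 → 26/41 = 0.63415
  run: TP=25, FP=0+2+1+2=5, FN=1+4+1+1=7 → 50/62 = 0.80645
  bike: TP=25, FP=0+2+1+4=7, FN=2+0+1+1=4 → 50/61 = 0.81967
  sit: TP=13, FP=1+2+1+1=5, FN=1+2+2+4=9 → 26/40 = 0.65000
Weighted-F1 score = Σ (supportᵢ/N)·F1 scoreᵢ with N=131: (27/131)·0.86207 + (21/131)·0.63415 + (32/131)·0.80645 + (29/131)·0.81967 + (22/131)·0.65000 = 0.7669

0.7669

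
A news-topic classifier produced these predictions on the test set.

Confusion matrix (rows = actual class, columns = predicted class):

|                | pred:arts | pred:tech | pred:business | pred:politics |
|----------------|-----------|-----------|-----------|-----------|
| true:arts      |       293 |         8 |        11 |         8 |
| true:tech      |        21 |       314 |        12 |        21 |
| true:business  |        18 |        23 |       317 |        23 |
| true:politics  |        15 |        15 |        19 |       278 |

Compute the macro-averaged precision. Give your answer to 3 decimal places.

0.861

Per-class precision (TP/(TP+FP)):
  arts: TP=293, FP=21+18+15=54 → 293/347 = 0.8444
  tech: TP=314, FP=8+23+15=46 → 314/360 = 0.8722
  business: TP=317, FP=11+12+19=42 → 317/359 = 0.8830
  politics: TP=278, FP=8+21+23=52 → 278/330 = 0.8424
Macro-precision = mean = (0.8444 + 0.8722 + 0.8830 + 0.8424) / 4 = 0.861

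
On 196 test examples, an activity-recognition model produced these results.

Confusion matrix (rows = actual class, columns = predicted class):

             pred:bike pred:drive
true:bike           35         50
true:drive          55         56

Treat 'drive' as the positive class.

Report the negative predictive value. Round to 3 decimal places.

NPV = TN/(TN+FN) = 35/(35+55) = 0.389

0.389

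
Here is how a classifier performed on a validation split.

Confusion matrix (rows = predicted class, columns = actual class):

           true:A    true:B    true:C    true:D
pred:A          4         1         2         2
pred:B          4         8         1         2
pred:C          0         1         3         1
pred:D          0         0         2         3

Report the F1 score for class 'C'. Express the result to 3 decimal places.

Take TP from the diagonal, FP from the rest of the 'C' prediction marginal, FN from the rest of the 'C' actual marginal.
F1 score = 2·TP/(2·TP+FP+FN).
C: TP=3, FP=0+1+1=2, FN=2+1+2=5 → 6/13 = 0.4615

0.462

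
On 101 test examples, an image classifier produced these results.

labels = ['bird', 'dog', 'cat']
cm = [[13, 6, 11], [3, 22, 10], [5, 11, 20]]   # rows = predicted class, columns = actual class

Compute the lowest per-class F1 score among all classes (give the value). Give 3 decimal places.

Per-class F1 score (2·TP/(2·TP+FP+FN)):
  bird: TP=13, FP=6+11=17, FN=3+5=8 → 26/51 = 0.5098
  dog: TP=22, FP=3+10=13, FN=6+11=17 → 44/74 = 0.5946
  cat: TP=20, FP=5+11=16, FN=11+10=21 → 40/77 = 0.5195
Lowest is class 'bird' with F1 score = 0.510.

0.510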